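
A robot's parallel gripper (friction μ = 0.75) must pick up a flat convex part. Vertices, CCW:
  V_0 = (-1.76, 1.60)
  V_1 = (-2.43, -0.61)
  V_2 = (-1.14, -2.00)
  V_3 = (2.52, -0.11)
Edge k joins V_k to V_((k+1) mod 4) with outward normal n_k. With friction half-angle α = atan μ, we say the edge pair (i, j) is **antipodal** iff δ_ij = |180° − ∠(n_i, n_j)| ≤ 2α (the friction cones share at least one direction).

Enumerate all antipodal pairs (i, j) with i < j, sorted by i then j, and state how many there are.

α = atan 0.75 = 36.87°;  2α = 73.74°
n_0 = (-0.9570, +0.2901)
n_1 = (-0.7330, -0.6802)
n_2 = (+0.4588, -0.8885)
n_3 = (+0.3710, +0.9286)
  (0,1): δ = 120.27°  ·
  (0,2): δ = 45.82°  ✓
  (0,3): δ = 85.09°  ·
  (1,2): δ = 105.55°  ·
  (1,3): δ = 25.36°  ✓
  (2,3): δ = 49.09°  ✓
antipodal pairs: 3

count = 3; pairs: (0,2), (1,3), (2,3)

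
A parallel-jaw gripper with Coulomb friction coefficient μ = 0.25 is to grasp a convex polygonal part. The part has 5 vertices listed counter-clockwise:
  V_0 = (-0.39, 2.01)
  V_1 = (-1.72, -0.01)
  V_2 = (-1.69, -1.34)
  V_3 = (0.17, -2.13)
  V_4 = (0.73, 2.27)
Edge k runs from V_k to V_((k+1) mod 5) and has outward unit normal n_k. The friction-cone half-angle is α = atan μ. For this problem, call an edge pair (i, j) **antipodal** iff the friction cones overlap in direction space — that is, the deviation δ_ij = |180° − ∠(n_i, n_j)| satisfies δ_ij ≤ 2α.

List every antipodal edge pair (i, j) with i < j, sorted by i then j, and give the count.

α = atan 0.25 = 14.04°;  2α = 28.07°
n_0 = (-0.8352, +0.5499)
n_1 = (-0.9997, -0.0226)
n_2 = (-0.3909, -0.9204)
n_3 = (+0.9920, -0.1263)
n_4 = (-0.2261, +0.9741)
  (0,1): δ = 145.35°  ·
  (0,2): δ = 79.65°  ·
  (0,3): δ = 26.11°  ✓
  (0,4): δ = 136.43°  ·
  (1,2): δ = 114.30°  ·
  (1,3): δ = 8.55°  ✓
  (1,4): δ = 101.78°  ·
  (2,3): δ = 74.24°  ·
  (2,4): δ = 36.08°  ·
  (3,4): δ = 69.68°  ·
antipodal pairs: 2

count = 2; pairs: (0,3), (1,3)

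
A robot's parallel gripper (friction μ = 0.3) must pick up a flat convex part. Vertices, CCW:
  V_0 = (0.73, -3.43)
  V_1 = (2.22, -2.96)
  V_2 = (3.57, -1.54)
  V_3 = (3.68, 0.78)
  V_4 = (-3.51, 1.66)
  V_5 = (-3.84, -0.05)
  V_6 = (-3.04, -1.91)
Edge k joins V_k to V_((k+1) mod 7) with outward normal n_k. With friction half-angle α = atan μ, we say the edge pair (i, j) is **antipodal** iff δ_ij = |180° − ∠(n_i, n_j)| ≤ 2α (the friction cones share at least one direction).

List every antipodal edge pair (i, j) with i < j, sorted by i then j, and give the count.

α = atan 0.3 = 16.70°;  2α = 33.40°
n_0 = (+0.3008, -0.9537)
n_1 = (+0.7247, -0.6890)
n_2 = (+0.9989, -0.0474)
n_3 = (+0.1215, +0.9926)
n_4 = (-0.9819, +0.1895)
n_5 = (-0.9186, -0.3951)
n_6 = (-0.3739, -0.9275)
  (0,1): δ = 151.06°  ·
  (0,2): δ = 110.22°  ·
  (0,3): δ = 24.49°  ✓
  (0,4): δ = 61.57°  ·
  (0,5): δ = 95.77°  ·
  (0,6): δ = 140.53°  ·
  (1,2): δ = 139.16°  ·
  (1,3): δ = 53.43°  ·
  (1,4): δ = 32.63°  ✓
  (1,5): δ = 66.83°  ·
  (1,6): δ = 111.59°  ·
  (2,3): δ = 94.26°  ·
  (2,4): δ = 8.21°  ✓
  (2,5): δ = 25.99°  ✓
  (2,6): δ = 70.76°  ·
  (3,4): δ = 93.94°  ·
  (3,5): δ = 59.75°  ·
  (3,6): δ = 14.98°  ✓
  (4,5): δ = 145.80°  ·
  (4,6): δ = 101.04°  ·
  (5,6): δ = 135.23°  ·
antipodal pairs: 5

count = 5; pairs: (0,3), (1,4), (2,4), (2,5), (3,6)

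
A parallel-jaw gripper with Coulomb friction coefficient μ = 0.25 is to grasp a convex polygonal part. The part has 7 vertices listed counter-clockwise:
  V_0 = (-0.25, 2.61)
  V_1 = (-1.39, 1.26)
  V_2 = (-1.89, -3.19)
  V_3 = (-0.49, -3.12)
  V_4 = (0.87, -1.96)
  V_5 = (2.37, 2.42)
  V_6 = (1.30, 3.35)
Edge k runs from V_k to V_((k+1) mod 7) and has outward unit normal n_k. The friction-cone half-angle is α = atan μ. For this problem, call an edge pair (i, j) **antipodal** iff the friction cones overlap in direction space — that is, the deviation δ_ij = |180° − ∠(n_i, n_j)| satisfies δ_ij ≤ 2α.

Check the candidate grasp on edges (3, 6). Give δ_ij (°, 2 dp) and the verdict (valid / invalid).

α = atan 0.25 = 14.04°;  2α = 28.07°
edge 3: e_3 = (+1.36, +1.16);  n_3 = (+0.6489, -0.7608)
edge 6: e_6 = (-1.55, -0.74);  n_6 = (-0.4308, +0.9024)
∠(n_3, n_6) = 165.06°
δ = |180° − 165.06°| = 14.94°
14.94° ≤ 2α = 28.07°  →  valid

δ = 14.94°, valid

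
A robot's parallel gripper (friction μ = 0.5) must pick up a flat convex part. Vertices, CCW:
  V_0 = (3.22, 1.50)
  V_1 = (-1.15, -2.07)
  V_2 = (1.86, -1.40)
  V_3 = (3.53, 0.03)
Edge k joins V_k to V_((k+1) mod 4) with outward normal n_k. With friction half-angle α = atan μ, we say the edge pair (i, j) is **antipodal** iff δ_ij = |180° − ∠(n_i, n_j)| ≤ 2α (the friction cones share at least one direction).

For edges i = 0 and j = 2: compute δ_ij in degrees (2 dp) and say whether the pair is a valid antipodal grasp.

α = atan 0.5 = 26.57°;  2α = 53.13°
edge 0: e_0 = (-4.37, -3.57);  n_0 = (-0.6327, +0.7744)
edge 2: e_2 = (+1.67, +1.43);  n_2 = (+0.6504, -0.7596)
∠(n_0, n_2) = 178.67°
δ = |180° − 178.67°| = 1.33°
1.33° ≤ 2α = 53.13°  →  valid

δ = 1.33°, valid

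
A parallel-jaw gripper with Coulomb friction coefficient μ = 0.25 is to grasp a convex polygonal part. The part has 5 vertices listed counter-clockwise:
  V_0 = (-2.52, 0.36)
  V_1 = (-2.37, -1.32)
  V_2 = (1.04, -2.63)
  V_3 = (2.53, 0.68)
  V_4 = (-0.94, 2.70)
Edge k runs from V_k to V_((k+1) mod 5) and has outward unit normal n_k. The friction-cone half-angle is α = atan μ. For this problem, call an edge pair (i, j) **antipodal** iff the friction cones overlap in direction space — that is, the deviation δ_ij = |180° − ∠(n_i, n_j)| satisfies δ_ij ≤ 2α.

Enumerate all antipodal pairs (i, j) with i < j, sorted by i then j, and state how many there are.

count = 2; pairs: (1,3), (2,4)

α = atan 0.25 = 14.04°;  2α = 28.07°
n_0 = (-0.9960, -0.0889)
n_1 = (-0.3586, -0.9335)
n_2 = (+0.9119, -0.4105)
n_3 = (+0.5031, +0.8642)
n_4 = (-0.8288, +0.5596)
  (0,1): δ = 116.12°  ·
  (0,2): δ = 29.34°  ·
  (0,3): δ = 54.69°  ·
  (0,4): δ = 140.87°  ·
  (1,2): δ = 93.22°  ·
  (1,3): δ = 9.19°  ✓
  (1,4): δ = 76.99°  ·
  (2,3): δ = 95.97°  ·
  (2,4): δ = 9.79°  ✓
  (3,4): δ = 93.82°  ·
antipodal pairs: 2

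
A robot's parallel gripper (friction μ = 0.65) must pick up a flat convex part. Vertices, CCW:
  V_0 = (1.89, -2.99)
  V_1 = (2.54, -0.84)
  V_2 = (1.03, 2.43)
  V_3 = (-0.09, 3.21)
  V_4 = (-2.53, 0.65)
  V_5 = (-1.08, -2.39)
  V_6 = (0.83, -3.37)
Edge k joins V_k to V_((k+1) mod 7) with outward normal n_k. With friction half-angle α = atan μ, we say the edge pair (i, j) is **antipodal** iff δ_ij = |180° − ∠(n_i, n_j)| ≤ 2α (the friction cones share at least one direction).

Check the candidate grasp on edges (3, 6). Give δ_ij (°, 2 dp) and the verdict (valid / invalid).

α = atan 0.65 = 33.02°;  2α = 66.05°
edge 3: e_3 = (-2.44, -2.56);  n_3 = (-0.7239, +0.6899)
edge 6: e_6 = (+1.06, +0.38);  n_6 = (+0.3375, -0.9413)
∠(n_3, n_6) = 153.35°
δ = |180° − 153.35°| = 26.65°
26.65° ≤ 2α = 66.05°  →  valid

δ = 26.65°, valid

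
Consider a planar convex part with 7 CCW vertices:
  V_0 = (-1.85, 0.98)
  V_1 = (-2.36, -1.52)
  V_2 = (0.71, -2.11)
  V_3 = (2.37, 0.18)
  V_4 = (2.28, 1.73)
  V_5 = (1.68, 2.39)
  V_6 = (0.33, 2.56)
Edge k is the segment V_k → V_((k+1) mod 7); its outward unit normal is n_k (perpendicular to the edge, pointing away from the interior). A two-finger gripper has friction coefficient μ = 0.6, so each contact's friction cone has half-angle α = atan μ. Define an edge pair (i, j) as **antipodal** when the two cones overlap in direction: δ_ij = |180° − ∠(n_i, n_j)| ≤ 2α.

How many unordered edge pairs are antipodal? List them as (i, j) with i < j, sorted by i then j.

count = 9; pairs: (0,2), (0,3), (0,4), (1,4), (1,5), (1,6), (2,5), (2,6), (3,6)

α = atan 0.6 = 30.96°;  2α = 61.93°
n_0 = (-0.9798, +0.1999)
n_1 = (-0.1887, -0.9820)
n_2 = (+0.8097, -0.5869)
n_3 = (+0.9983, +0.0580)
n_4 = (+0.7399, +0.6727)
n_5 = (+0.1249, +0.9922)
n_6 = (-0.5868, +0.8097)
  (0,1): δ = 89.35°  ·
  (0,2): δ = 24.41°  ✓
  (0,3): δ = 14.85°  ✓
  (0,4): δ = 53.80°  ✓
  (0,5): δ = 94.35°  ·
  (0,6): δ = 137.46°  ·
  (1,2): δ = 115.06°  ·
  (1,3): δ = 75.80°  ·
  (1,4): δ = 36.85°  ✓
  (1,5): δ = 3.70°  ✓
  (1,6): δ = 46.81°  ✓
  (2,3): δ = 140.74°  ·
  (2,4): δ = 101.79°  ·
  (2,5): δ = 61.24°  ✓
  (2,6): δ = 18.13°  ✓
  (3,4): δ = 141.05°  ·
  (3,5): δ = 100.50°  ·
  (3,6): δ = 57.39°  ✓
  (4,5): δ = 139.45°  ·
  (4,6): δ = 96.34°  ·
  (5,6): δ = 136.89°  ·
antipodal pairs: 9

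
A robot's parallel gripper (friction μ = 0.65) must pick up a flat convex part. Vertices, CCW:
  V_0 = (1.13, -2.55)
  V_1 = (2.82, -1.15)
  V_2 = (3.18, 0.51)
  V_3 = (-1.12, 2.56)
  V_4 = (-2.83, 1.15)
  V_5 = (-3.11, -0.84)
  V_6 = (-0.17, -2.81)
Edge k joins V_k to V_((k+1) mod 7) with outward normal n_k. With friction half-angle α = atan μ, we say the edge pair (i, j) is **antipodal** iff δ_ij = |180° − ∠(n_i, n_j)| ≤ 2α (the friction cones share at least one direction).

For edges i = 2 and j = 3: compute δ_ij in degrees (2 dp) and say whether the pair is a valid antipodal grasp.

δ = 115.00°, invalid

α = atan 0.65 = 33.02°;  2α = 66.05°
edge 2: e_2 = (-4.30, +2.05);  n_2 = (+0.4303, +0.9027)
edge 3: e_3 = (-1.71, -1.41);  n_3 = (-0.6362, +0.7715)
∠(n_2, n_3) = 65.00°
δ = |180° − 65.00°| = 115.00°
115.00° > 2α = 66.05°  →  invalid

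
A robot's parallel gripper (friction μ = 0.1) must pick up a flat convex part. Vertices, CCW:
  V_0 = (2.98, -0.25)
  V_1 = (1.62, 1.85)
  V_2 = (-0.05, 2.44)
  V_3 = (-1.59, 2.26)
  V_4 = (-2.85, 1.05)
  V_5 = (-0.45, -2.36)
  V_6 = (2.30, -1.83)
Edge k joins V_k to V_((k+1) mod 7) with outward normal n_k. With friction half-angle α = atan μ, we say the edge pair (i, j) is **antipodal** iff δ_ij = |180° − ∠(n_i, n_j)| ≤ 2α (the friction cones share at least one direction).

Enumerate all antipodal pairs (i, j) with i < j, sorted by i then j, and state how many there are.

count = 2; pairs: (0,4), (2,5)

α = atan 0.1 = 5.71°;  2α = 11.42°
n_0 = (+0.8394, +0.5436)
n_1 = (+0.3331, +0.9429)
n_2 = (-0.1161, +0.9932)
n_3 = (-0.6927, +0.7213)
n_4 = (-0.8178, -0.5756)
n_5 = (+0.1892, -0.9819)
n_6 = (+0.9185, -0.3953)
  (0,1): δ = 142.39°  ·
  (0,2): δ = 116.26°  ·
  (0,3): δ = 79.09°  ·
  (0,4): δ = 2.21°  ✓
  (0,5): δ = 67.98°  ·
  (0,6): δ = 123.79°  ·
  (1,2): δ = 153.88°  ·
  (1,3): δ = 116.70°  ·
  (1,4): δ = 35.40°  ·
  (1,5): δ = 30.37°  ·
  (1,6): δ = 86.17°  ·
  (2,3): δ = 142.83°  ·
  (2,4): δ = 61.53°  ·
  (2,5): δ = 4.24°  ✓
  (2,6): δ = 60.05°  ·
  (3,4): δ = 98.70°  ·
  (3,5): δ = 32.93°  ·
  (3,6): δ = 22.87°  ·
  (4,5): δ = 114.23°  ·
  (4,6): δ = 58.42°  ·
  (5,6): δ = 124.19°  ·
antipodal pairs: 2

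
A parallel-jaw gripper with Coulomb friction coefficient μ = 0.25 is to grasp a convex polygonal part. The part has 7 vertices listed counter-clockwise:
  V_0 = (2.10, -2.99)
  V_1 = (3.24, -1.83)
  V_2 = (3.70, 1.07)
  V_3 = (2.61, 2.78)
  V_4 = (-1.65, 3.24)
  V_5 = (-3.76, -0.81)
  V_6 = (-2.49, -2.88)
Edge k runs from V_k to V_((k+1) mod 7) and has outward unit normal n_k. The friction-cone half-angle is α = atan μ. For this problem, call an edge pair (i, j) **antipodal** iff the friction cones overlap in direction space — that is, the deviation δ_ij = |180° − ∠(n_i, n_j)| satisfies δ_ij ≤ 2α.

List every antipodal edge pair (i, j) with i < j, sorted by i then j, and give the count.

count = 4; pairs: (0,4), (1,4), (2,5), (3,6)

α = atan 0.25 = 14.04°;  2α = 28.07°
n_0 = (+0.7132, -0.7009)
n_1 = (+0.9877, -0.1567)
n_2 = (+0.8433, +0.5375)
n_3 = (+0.1074, +0.9942)
n_4 = (-0.8869, +0.4620)
n_5 = (-0.8524, -0.5229)
n_6 = (-0.0240, -0.9997)
  (0,1): δ = 144.51°  ·
  (0,2): δ = 102.98°  ·
  (0,3): δ = 51.66°  ·
  (0,4): δ = 16.98°  ✓
  (0,5): δ = 76.03°  ·
  (0,6): δ = 133.13°  ·
  (1,2): δ = 138.47°  ·
  (1,3): δ = 87.15°  ·
  (1,4): δ = 18.51°  ✓
  (1,5): δ = 40.54°  ·
  (1,6): δ = 97.64°  ·
  (2,3): δ = 128.68°  ·
  (2,4): δ = 60.03°  ·
  (2,5): δ = 0.98°  ✓
  (2,6): δ = 56.11°  ·
  (3,4): δ = 111.36°  ·
  (3,5): δ = 52.31°  ·
  (3,6): δ = 4.79°  ✓
  (4,5): δ = 120.95°  ·
  (4,6): δ = 63.85°  ·
  (5,6): δ = 122.90°  ·
antipodal pairs: 4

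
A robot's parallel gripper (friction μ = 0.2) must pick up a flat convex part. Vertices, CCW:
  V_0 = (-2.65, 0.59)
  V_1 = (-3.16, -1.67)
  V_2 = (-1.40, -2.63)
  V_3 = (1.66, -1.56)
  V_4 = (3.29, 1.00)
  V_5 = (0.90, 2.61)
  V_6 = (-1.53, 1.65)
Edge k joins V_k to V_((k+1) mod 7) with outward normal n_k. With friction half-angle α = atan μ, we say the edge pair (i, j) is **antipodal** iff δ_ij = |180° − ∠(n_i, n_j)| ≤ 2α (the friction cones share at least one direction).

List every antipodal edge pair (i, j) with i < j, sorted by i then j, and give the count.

count = 4; pairs: (0,3), (1,4), (2,5), (3,6)

α = atan 0.2 = 11.31°;  2α = 22.62°
n_0 = (-0.9755, +0.2201)
n_1 = (-0.4789, -0.8779)
n_2 = (+0.3301, -0.9440)
n_3 = (+0.8435, -0.5371)
n_4 = (+0.5587, +0.8294)
n_5 = (-0.3674, +0.9301)
n_6 = (-0.6874, +0.7263)
  (0,1): δ = 105.89°  ·
  (0,2): δ = 58.01°  ·
  (0,3): δ = 19.77°  ✓
  (0,4): δ = 68.75°  ·
  (0,5): δ = 124.27°  ·
  (0,6): δ = 146.14°  ·
  (1,2): δ = 132.12°  ·
  (1,3): δ = 93.88°  ·
  (1,4): δ = 5.36°  ✓
  (1,5): δ = 50.17°  ·
  (1,6): δ = 72.03°  ·
  (2,3): δ = 141.76°  ·
  (2,4): δ = 53.24°  ·
  (2,5): δ = 2.28°  ✓
  (2,6): δ = 24.15°  ·
  (3,4): δ = 91.48°  ·
  (3,5): δ = 35.96°  ·
  (3,6): δ = 14.09°  ✓
  (4,5): δ = 124.48°  ·
  (4,6): δ = 102.61°  ·
  (5,6): δ = 158.13°  ·
antipodal pairs: 4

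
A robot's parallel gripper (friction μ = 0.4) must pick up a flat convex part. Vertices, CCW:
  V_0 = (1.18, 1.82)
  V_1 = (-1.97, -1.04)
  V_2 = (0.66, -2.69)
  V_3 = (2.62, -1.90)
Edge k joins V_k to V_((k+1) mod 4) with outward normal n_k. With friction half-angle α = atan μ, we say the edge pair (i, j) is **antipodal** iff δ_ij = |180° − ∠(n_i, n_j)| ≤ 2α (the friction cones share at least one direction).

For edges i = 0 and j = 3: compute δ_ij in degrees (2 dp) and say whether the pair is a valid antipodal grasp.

α = atan 0.4 = 21.80°;  2α = 43.60°
edge 0: e_0 = (-3.15, -2.86);  n_0 = (-0.6722, +0.7404)
edge 3: e_3 = (-1.44, +3.72);  n_3 = (+0.9326, +0.3610)
∠(n_0, n_3) = 111.08°
δ = |180° − 111.08°| = 68.92°
68.92° > 2α = 43.60°  →  invalid

δ = 68.92°, invalid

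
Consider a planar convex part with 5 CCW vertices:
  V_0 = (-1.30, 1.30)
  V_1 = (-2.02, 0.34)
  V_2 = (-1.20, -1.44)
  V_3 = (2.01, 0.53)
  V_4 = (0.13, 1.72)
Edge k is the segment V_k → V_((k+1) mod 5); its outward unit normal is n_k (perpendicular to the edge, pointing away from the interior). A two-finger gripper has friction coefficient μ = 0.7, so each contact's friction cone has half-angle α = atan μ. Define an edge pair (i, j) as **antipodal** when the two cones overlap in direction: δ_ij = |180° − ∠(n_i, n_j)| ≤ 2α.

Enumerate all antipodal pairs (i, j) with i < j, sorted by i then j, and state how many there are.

α = atan 0.7 = 34.99°;  2α = 69.98°
n_0 = (-0.8000, +0.6000)
n_1 = (-0.9083, -0.4184)
n_2 = (+0.5231, -0.8523)
n_3 = (+0.5348, +0.8450)
n_4 = (-0.2818, +0.9595)
  (0,1): δ = 118.40°  ·
  (0,2): δ = 21.59°  ✓
  (0,3): δ = 94.54°  ·
  (0,4): δ = 143.24°  ·
  (1,2): δ = 83.20°  ·
  (1,3): δ = 32.93°  ✓
  (1,4): δ = 81.63°  ·
  (2,3): δ = 63.87°  ✓
  (2,4): δ = 15.17°  ✓
  (3,4): δ = 131.30°  ·
antipodal pairs: 4

count = 4; pairs: (0,2), (1,3), (2,3), (2,4)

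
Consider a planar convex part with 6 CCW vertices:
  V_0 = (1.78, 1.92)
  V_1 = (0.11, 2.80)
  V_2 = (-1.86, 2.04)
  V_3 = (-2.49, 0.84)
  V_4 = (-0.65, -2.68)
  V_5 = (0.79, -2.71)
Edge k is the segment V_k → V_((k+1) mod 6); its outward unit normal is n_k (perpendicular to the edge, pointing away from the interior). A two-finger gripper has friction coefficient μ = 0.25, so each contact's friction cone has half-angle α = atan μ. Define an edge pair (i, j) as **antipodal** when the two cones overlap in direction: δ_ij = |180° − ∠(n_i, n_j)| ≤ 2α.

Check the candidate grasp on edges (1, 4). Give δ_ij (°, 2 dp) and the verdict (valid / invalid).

δ = 22.29°, valid

α = atan 0.25 = 14.04°;  2α = 28.07°
edge 1: e_1 = (-1.97, -0.76);  n_1 = (-0.3599, +0.9330)
edge 4: e_4 = (+1.44, -0.03);  n_4 = (-0.0208, -0.9998)
∠(n_1, n_4) = 157.71°
δ = |180° − 157.71°| = 22.29°
22.29° ≤ 2α = 28.07°  →  valid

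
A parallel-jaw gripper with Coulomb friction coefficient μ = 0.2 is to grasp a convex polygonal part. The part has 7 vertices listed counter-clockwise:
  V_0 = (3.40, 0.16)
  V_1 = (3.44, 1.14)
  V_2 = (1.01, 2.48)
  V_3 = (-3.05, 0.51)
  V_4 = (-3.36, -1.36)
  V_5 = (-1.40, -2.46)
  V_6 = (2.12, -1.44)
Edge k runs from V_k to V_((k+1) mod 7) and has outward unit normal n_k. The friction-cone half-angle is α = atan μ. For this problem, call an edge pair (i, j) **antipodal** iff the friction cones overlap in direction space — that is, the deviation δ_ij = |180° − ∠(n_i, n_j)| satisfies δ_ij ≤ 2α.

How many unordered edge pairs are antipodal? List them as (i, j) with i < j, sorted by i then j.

count = 3; pairs: (0,3), (1,4), (2,5)

α = atan 0.2 = 11.31°;  2α = 22.62°
n_0 = (+0.9992, -0.0408)
n_1 = (+0.4829, +0.8757)
n_2 = (-0.4365, +0.8997)
n_3 = (-0.9865, +0.1635)
n_4 = (-0.4894, -0.8721)
n_5 = (+0.2783, -0.9605)
n_6 = (+0.7809, -0.6247)
  (0,1): δ = 116.54°  ·
  (0,2): δ = 61.78°  ·
  (0,3): δ = 7.08°  ✓
  (0,4): δ = 63.04°  ·
  (0,5): δ = 108.50°  ·
  (0,6): δ = 143.68°  ·
  (1,2): δ = 125.24°  ·
  (1,3): δ = 70.54°  ·
  (1,4): δ = 0.43°  ✓
  (1,5): δ = 45.03°  ·
  (1,6): δ = 80.21°  ·
  (2,3): δ = 125.30°  ·
  (2,4): δ = 55.19°  ·
  (2,5): δ = 9.72°  ✓
  (2,6): δ = 25.46°  ·
  (3,4): δ = 109.89°  ·
  (3,5): δ = 64.43°  ·
  (3,6): δ = 29.25°  ·
  (4,5): δ = 134.54°  ·
  (4,6): δ = 99.36°  ·
  (5,6): δ = 144.82°  ·
antipodal pairs: 3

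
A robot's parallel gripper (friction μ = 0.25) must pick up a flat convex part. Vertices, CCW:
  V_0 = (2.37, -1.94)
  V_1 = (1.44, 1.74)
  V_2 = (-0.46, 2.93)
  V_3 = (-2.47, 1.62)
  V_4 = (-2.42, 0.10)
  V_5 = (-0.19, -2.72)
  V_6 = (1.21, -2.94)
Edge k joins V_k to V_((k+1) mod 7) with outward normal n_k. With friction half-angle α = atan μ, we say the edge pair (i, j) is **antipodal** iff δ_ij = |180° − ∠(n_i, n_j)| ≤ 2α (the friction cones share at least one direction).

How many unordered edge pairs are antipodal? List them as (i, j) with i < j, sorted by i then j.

α = atan 0.25 = 14.04°;  2α = 28.07°
n_0 = (+0.9695, +0.2450)
n_1 = (+0.5308, +0.8475)
n_2 = (-0.5460, +0.8378)
n_3 = (-0.9995, -0.0329)
n_4 = (-0.7844, -0.6203)
n_5 = (-0.1552, -0.9879)
n_6 = (+0.6529, -0.7574)
  (0,1): δ = 136.24°  ·
  (0,2): δ = 71.09°  ·
  (0,3): δ = 12.30°  ✓
  (0,4): δ = 24.15°  ✓
  (0,5): δ = 66.89°  ·
  (0,6): δ = 116.58°  ·
  (1,2): δ = 114.85°  ·
  (1,3): δ = 56.06°  ·
  (1,4): δ = 19.60°  ✓
  (1,5): δ = 23.13°  ✓
  (1,6): δ = 72.82°  ·
  (2,3): δ = 121.21°  ·
  (2,4): δ = 84.76°  ·
  (2,5): δ = 42.02°  ·
  (2,6): δ = 7.67°  ✓
  (3,4): δ = 143.55°  ·
  (3,5): δ = 100.81°  ·
  (3,6): δ = 51.12°  ·
  (4,5): δ = 137.27°  ·
  (4,6): δ = 87.57°  ·
  (5,6): δ = 130.31°  ·
antipodal pairs: 5

count = 5; pairs: (0,3), (0,4), (1,4), (1,5), (2,6)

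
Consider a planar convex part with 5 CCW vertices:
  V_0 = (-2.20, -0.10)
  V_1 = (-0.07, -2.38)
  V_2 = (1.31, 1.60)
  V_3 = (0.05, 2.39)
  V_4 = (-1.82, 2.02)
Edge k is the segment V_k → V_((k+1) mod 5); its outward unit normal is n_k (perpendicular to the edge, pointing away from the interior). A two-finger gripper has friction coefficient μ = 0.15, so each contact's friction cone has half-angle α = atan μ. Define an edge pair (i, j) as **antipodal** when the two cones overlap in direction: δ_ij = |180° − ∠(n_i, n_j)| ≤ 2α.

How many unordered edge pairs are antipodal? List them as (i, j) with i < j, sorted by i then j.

α = atan 0.15 = 8.53°;  2α = 17.06°
n_0 = (-0.7307, -0.6827)
n_1 = (+0.9448, -0.3276)
n_2 = (+0.5312, +0.8472)
n_3 = (-0.1941, +0.9810)
n_4 = (-0.9843, +0.1764)
  (0,1): δ = 62.18°  ·
  (0,2): δ = 14.86°  ✓
  (0,3): δ = 58.14°  ·
  (0,4): δ = 126.79°  ·
  (1,2): δ = 102.96°  ·
  (1,3): δ = 59.68°  ·
  (1,4): δ = 8.96°  ✓
  (2,3): δ = 136.72°  ·
  (2,4): δ = 68.08°  ·
  (3,4): δ = 111.35°  ·
antipodal pairs: 2

count = 2; pairs: (0,2), (1,4)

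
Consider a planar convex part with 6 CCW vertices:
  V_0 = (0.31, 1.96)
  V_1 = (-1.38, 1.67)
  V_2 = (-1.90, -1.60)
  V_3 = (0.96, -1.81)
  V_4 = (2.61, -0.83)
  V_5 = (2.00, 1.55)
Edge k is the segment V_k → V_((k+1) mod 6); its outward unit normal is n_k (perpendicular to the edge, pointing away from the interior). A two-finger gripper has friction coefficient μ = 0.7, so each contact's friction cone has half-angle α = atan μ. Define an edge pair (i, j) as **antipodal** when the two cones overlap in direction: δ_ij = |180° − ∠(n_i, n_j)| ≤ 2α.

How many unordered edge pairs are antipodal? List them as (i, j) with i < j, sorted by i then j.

α = atan 0.7 = 34.99°;  2α = 69.98°
n_0 = (-0.1691, +0.9856)
n_1 = (-0.9876, +0.1570)
n_2 = (-0.0732, -0.9973)
n_3 = (+0.5107, -0.8598)
n_4 = (+0.9687, +0.2483)
n_5 = (+0.2358, +0.9718)
  (0,1): δ = 108.77°  ·
  (0,2): δ = 13.94°  ✓
  (0,3): δ = 20.97°  ✓
  (0,4): δ = 94.64°  ·
  (0,5): δ = 156.63°  ·
  (1,2): δ = 85.16°  ·
  (1,3): δ = 50.26°  ✓
  (1,4): δ = 23.41°  ✓
  (1,5): δ = 85.40°  ·
  (2,3): δ = 145.09°  ·
  (2,4): δ = 71.42°  ·
  (2,5): δ = 9.44°  ✓
  (3,4): δ = 106.33°  ·
  (3,5): δ = 44.34°  ✓
  (4,5): δ = 118.01°  ·
antipodal pairs: 6

count = 6; pairs: (0,2), (0,3), (1,3), (1,4), (2,5), (3,5)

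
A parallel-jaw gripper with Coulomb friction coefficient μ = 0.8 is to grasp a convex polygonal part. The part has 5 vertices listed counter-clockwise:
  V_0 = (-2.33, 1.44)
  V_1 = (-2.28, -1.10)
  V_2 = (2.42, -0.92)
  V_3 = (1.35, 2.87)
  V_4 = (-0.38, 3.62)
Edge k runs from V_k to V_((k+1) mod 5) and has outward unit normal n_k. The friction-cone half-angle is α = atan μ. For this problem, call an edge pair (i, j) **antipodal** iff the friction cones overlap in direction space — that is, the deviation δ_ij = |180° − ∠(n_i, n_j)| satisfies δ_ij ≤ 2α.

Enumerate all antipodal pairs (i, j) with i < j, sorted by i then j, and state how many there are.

α = atan 0.8 = 38.66°;  2α = 77.32°
n_0 = (-0.9998, -0.0197)
n_1 = (+0.0383, -0.9993)
n_2 = (+0.9624, +0.2717)
n_3 = (+0.3978, +0.9175)
n_4 = (-0.7453, +0.6667)
  (0,1): δ = 88.93°  ·
  (0,2): δ = 14.64°  ✓
  (0,3): δ = 65.43°  ✓
  (0,4): δ = 137.06°  ·
  (1,2): δ = 76.43°  ✓
  (1,3): δ = 25.63°  ✓
  (1,4): δ = 45.99°  ✓
  (2,3): δ = 129.20°  ·
  (2,4): δ = 57.58°  ✓
  (3,4): δ = 108.37°  ·
antipodal pairs: 6

count = 6; pairs: (0,2), (0,3), (1,2), (1,3), (1,4), (2,4)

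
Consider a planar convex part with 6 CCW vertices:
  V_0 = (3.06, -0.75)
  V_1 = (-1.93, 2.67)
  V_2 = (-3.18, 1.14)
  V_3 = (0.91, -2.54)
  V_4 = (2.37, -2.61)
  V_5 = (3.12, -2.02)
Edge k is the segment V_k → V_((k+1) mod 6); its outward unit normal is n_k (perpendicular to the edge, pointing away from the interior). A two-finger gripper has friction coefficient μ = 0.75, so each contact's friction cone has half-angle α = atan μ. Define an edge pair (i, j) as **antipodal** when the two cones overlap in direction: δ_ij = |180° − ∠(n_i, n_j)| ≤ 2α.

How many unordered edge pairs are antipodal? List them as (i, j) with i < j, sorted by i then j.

count = 7; pairs: (0,2), (0,3), (0,4), (1,3), (1,4), (1,5), (2,5)

α = atan 0.75 = 36.87°;  2α = 73.74°
n_0 = (+0.5653, +0.8249)
n_1 = (-0.7744, +0.6327)
n_2 = (-0.6689, -0.7434)
n_3 = (-0.0479, -0.9989)
n_4 = (+0.6183, -0.7860)
n_5 = (+0.9989, +0.0472)
  (0,1): δ = 94.82°  ·
  (0,2): δ = 7.55°  ✓
  (0,3): δ = 31.68°  ✓
  (0,4): δ = 72.62°  ✓
  (0,5): δ = 127.13°  ·
  (1,2): δ = 92.73°  ·
  (1,3): δ = 53.50°  ✓
  (1,4): δ = 12.56°  ✓
  (1,5): δ = 41.95°  ✓
  (2,3): δ = 140.77°  ·
  (2,4): δ = 99.83°  ·
  (2,5): δ = 45.32°  ✓
  (3,4): δ = 139.06°  ·
  (3,5): δ = 84.55°  ·
  (4,5): δ = 125.49°  ·
antipodal pairs: 7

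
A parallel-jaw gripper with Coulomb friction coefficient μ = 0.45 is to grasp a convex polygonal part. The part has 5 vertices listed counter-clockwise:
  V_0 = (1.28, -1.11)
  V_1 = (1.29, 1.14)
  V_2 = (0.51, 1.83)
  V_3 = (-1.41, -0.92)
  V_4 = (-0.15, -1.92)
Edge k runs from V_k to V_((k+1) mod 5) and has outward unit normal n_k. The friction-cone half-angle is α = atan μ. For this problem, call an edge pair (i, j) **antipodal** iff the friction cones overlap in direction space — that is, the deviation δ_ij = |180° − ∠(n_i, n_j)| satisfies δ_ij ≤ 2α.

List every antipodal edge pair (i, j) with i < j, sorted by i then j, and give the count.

α = atan 0.45 = 24.23°;  2α = 48.46°
n_0 = (+1.0000, -0.0044)
n_1 = (+0.6626, +0.7490)
n_2 = (-0.8199, +0.5725)
n_3 = (-0.6217, -0.7833)
n_4 = (+0.4929, -0.8701)
  (0,1): δ = 131.24°  ·
  (0,2): δ = 34.67°  ✓
  (0,3): δ = 51.82°  ·
  (0,4): δ = 119.78°  ·
  (1,2): δ = 83.43°  ·
  (1,3): δ = 3.06°  ✓
  (1,4): δ = 71.03°  ·
  (2,3): δ = 93.52°  ·
  (2,4): δ = 25.55°  ✓
  (3,4): δ = 112.03°  ·
antipodal pairs: 3

count = 3; pairs: (0,2), (1,3), (2,4)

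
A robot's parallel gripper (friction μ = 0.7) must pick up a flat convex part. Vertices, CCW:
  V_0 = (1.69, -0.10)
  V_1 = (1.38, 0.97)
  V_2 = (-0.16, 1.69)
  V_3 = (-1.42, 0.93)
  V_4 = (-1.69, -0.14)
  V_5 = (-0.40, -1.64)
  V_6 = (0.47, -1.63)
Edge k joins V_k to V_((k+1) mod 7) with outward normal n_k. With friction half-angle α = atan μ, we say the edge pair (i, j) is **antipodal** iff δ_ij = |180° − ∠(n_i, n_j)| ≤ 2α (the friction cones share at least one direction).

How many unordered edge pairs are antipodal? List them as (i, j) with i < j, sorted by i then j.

α = atan 0.7 = 34.99°;  2α = 69.98°
n_0 = (+0.9605, +0.2783)
n_1 = (+0.4235, +0.9059)
n_2 = (-0.5165, +0.8563)
n_3 = (-0.9696, +0.2447)
n_4 = (-0.7582, -0.6520)
n_5 = (+0.0115, -0.9999)
n_6 = (+0.7819, -0.6234)
  (0,1): δ = 131.21°  ·
  (0,2): δ = 75.06°  ·
  (0,3): δ = 30.32°  ✓
  (0,4): δ = 24.54°  ✓
  (0,5): δ = 74.50°  ·
  (0,6): δ = 125.27°  ·
  (1,2): δ = 123.85°  ·
  (1,3): δ = 79.10°  ·
  (1,4): δ = 24.25°  ✓
  (1,5): δ = 25.72°  ✓
  (1,6): δ = 76.49°  ·
  (2,3): δ = 135.26°  ·
  (2,4): δ = 80.40°  ·
  (2,5): δ = 30.44°  ✓
  (2,6): δ = 20.33°  ✓
  (3,4): δ = 125.14°  ·
  (3,5): δ = 75.18°  ·
  (3,6): δ = 24.41°  ✓
  (4,5): δ = 130.04°  ·
  (4,6): δ = 79.26°  ·
  (5,6): δ = 129.23°  ·
antipodal pairs: 7

count = 7; pairs: (0,3), (0,4), (1,4), (1,5), (2,5), (2,6), (3,6)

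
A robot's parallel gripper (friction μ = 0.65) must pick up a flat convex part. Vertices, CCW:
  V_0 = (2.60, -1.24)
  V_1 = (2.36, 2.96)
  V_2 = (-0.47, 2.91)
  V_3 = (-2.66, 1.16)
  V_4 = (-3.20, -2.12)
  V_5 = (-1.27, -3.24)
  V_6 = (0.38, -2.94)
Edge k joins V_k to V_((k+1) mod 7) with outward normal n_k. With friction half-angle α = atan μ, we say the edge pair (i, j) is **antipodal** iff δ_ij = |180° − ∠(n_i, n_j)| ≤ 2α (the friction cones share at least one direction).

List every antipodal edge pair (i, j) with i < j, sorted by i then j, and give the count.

count = 9; pairs: (0,2), (0,3), (0,4), (1,4), (1,5), (1,6), (2,5), (2,6), (3,6)

α = atan 0.65 = 33.02°;  2α = 66.05°
n_0 = (+0.9984, +0.0570)
n_1 = (-0.0177, +0.9998)
n_2 = (-0.6243, +0.7812)
n_3 = (-0.9867, +0.1624)
n_4 = (-0.5019, -0.8649)
n_5 = (+0.1789, -0.9839)
n_6 = (+0.6080, -0.7940)
  (0,1): δ = 92.26°  ·
  (0,2): δ = 54.64°  ✓
  (0,3): δ = 12.62°  ✓
  (0,4): δ = 56.60°  ✓
  (0,5): δ = 97.03°  ·
  (0,6): δ = 124.17°  ·
  (1,2): δ = 142.38°  ·
  (1,3): δ = 100.36°  ·
  (1,4): δ = 31.14°  ✓
  (1,5): δ = 9.29°  ✓
  (1,6): δ = 36.43°  ✓
  (2,3): δ = 137.98°  ·
  (2,4): δ = 68.75°  ·
  (2,5): δ = 28.32°  ✓
  (2,6): δ = 1.18°  ✓
  (3,4): δ = 110.78°  ·
  (3,5): δ = 70.35°  ·
  (3,6): δ = 43.21°  ✓
  (4,5): δ = 139.57°  ·
  (4,6): δ = 112.43°  ·
  (5,6): δ = 152.86°  ·
antipodal pairs: 9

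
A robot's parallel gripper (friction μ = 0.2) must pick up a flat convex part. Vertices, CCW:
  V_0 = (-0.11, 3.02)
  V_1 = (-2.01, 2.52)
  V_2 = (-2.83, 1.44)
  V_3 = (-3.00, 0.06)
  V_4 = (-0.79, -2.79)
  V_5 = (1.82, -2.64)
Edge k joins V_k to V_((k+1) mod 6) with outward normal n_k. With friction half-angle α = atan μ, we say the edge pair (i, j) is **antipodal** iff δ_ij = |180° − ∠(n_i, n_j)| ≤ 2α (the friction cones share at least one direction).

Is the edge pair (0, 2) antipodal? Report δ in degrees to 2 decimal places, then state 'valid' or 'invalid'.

δ = 111.77°, invalid

α = atan 0.2 = 11.31°;  2α = 22.62°
edge 0: e_0 = (-1.90, -0.50);  n_0 = (-0.2545, +0.9671)
edge 2: e_2 = (-0.17, -1.38);  n_2 = (-0.9925, +0.1223)
∠(n_0, n_2) = 68.23°
δ = |180° − 68.23°| = 111.77°
111.77° > 2α = 22.62°  →  invalid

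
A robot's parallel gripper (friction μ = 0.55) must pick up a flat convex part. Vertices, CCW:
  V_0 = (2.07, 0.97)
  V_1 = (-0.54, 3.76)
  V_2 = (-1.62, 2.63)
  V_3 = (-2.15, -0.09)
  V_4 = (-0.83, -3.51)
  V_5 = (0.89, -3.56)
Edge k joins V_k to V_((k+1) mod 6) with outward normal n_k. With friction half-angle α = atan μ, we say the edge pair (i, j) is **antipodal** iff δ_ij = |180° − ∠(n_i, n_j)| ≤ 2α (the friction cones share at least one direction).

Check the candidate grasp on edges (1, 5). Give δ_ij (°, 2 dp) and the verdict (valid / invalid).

δ = 29.10°, valid

α = atan 0.55 = 28.81°;  2α = 57.62°
edge 1: e_1 = (-1.08, -1.13);  n_1 = (-0.7229, +0.6909)
edge 5: e_5 = (+1.18, +4.53);  n_5 = (+0.9677, -0.2521)
∠(n_1, n_5) = 150.90°
δ = |180° − 150.90°| = 29.10°
29.10° ≤ 2α = 57.62°  →  valid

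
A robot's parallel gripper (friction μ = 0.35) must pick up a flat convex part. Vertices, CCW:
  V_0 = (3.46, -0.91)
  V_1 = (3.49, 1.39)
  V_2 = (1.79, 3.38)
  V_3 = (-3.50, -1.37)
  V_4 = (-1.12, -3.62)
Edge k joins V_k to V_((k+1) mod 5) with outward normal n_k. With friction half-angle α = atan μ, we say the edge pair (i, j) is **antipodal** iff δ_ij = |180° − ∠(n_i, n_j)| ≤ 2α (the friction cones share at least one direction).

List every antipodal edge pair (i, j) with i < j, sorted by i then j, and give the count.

α = atan 0.35 = 19.29°;  2α = 38.58°
n_0 = (+0.9999, -0.0130)
n_1 = (+0.7603, +0.6495)
n_2 = (-0.6681, +0.7441)
n_3 = (-0.6870, -0.7267)
n_4 = (+0.5092, -0.8606)
  (0,1): δ = 138.75°  ·
  (0,2): δ = 47.33°  ·
  (0,3): δ = 47.36°  ·
  (0,4): δ = 121.36°  ·
  (1,2): δ = 88.58°  ·
  (1,3): δ = 6.10°  ✓
  (1,4): δ = 80.11°  ·
  (2,3): δ = 85.31°  ·
  (2,4): δ = 11.31°  ✓
  (3,4): δ = 106.00°  ·
antipodal pairs: 2

count = 2; pairs: (1,3), (2,4)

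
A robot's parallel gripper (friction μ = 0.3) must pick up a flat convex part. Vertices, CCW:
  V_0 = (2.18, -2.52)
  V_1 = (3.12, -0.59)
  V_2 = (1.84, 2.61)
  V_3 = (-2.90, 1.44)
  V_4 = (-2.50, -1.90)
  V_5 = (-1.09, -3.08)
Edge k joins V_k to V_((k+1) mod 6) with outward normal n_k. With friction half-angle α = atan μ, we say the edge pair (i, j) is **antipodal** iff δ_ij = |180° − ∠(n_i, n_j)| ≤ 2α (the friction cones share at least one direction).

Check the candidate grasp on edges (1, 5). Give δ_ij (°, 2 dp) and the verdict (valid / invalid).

δ = 77.92°, invalid

α = atan 0.3 = 16.70°;  2α = 33.40°
edge 1: e_1 = (-1.28, +3.20);  n_1 = (+0.9285, +0.3714)
edge 5: e_5 = (+3.27, +0.56);  n_5 = (+0.1688, -0.9857)
∠(n_1, n_5) = 102.08°
δ = |180° − 102.08°| = 77.92°
77.92° > 2α = 33.40°  →  invalid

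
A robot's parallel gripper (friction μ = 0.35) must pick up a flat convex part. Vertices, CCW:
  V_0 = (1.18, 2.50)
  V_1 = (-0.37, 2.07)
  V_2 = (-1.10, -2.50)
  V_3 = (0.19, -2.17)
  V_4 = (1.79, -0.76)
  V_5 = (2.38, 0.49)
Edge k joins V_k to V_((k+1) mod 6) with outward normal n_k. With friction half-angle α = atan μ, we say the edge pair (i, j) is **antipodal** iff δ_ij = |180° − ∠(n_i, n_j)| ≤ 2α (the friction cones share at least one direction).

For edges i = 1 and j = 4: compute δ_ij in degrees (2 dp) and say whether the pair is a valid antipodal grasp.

δ = 16.19°, valid

α = atan 0.35 = 19.29°;  2α = 38.58°
edge 1: e_1 = (-0.73, -4.57);  n_1 = (-0.9875, +0.1577)
edge 4: e_4 = (+0.59, +1.25);  n_4 = (+0.9043, -0.4268)
∠(n_1, n_4) = 163.81°
δ = |180° − 163.81°| = 16.19°
16.19° ≤ 2α = 38.58°  →  valid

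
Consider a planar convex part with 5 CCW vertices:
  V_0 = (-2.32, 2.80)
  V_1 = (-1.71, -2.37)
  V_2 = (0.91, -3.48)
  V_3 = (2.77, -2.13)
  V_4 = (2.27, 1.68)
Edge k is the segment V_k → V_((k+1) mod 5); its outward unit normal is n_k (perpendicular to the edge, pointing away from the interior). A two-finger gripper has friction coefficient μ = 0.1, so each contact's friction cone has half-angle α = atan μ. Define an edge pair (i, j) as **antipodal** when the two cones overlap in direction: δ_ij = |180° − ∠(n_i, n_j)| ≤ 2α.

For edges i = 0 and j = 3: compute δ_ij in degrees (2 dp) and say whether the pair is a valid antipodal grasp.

δ = 0.75°, valid

α = atan 0.1 = 5.71°;  2α = 11.42°
edge 0: e_0 = (+0.61, -5.17);  n_0 = (-0.9931, -0.1172)
edge 3: e_3 = (-0.50, +3.81);  n_3 = (+0.9915, +0.1301)
∠(n_0, n_3) = 179.25°
δ = |180° − 179.25°| = 0.75°
0.75° ≤ 2α = 11.42°  →  valid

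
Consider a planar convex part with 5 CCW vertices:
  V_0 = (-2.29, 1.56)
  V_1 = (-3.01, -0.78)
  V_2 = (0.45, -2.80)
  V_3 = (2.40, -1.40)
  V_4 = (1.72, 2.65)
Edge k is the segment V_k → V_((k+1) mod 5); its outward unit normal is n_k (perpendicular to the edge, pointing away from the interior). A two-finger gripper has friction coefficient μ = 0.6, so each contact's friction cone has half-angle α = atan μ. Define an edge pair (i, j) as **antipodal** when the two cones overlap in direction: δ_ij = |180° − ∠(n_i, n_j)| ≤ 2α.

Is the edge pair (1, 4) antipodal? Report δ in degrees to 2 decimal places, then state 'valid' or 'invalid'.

δ = 45.48°, valid

α = atan 0.6 = 30.96°;  2α = 61.93°
edge 1: e_1 = (+3.46, -2.02);  n_1 = (-0.5042, -0.8636)
edge 4: e_4 = (-4.01, -1.09);  n_4 = (-0.2623, +0.9650)
∠(n_1, n_4) = 134.52°
δ = |180° − 134.52°| = 45.48°
45.48° ≤ 2α = 61.93°  →  valid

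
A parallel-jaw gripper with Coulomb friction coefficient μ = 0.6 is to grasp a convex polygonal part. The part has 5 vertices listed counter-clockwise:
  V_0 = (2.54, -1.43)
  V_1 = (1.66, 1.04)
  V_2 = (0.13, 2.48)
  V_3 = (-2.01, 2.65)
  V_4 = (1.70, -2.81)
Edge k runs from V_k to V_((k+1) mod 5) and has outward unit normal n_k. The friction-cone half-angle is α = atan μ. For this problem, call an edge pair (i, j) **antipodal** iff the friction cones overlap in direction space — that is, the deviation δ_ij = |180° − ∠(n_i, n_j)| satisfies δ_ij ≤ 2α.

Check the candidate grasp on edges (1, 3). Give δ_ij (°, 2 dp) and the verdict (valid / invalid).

α = atan 0.6 = 30.96°;  2α = 61.93°
edge 1: e_1 = (-1.53, +1.44);  n_1 = (+0.6854, +0.7282)
edge 3: e_3 = (+3.71, -5.46);  n_3 = (-0.8271, -0.5620)
∠(n_1, n_3) = 167.46°
δ = |180° − 167.46°| = 12.54°
12.54° ≤ 2α = 61.93°  →  valid

δ = 12.54°, valid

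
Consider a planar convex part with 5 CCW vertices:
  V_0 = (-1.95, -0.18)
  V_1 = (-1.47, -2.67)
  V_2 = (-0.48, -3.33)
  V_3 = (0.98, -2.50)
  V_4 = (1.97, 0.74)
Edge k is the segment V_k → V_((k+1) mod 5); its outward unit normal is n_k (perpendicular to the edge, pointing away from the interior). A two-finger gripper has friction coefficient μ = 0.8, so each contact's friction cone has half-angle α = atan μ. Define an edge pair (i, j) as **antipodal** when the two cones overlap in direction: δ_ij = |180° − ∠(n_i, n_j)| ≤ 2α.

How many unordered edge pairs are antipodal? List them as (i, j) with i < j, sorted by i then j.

α = atan 0.8 = 38.66°;  2α = 77.32°
n_0 = (-0.9819, -0.1893)
n_1 = (-0.5547, -0.8321)
n_2 = (+0.4942, -0.8693)
n_3 = (+0.9564, -0.2922)
n_4 = (-0.2285, +0.9735)
  (0,1): δ = 134.60°  ·
  (0,2): δ = 71.29°  ✓
  (0,3): δ = 27.90°  ✓
  (0,4): δ = 92.30°  ·
  (1,2): δ = 116.69°  ·
  (1,3): δ = 73.30°  ✓
  (1,4): δ = 46.90°  ✓
  (2,3): δ = 136.61°  ·
  (2,4): δ = 16.41°  ✓
  (3,4): δ = 59.80°  ✓
antipodal pairs: 6

count = 6; pairs: (0,2), (0,3), (1,3), (1,4), (2,4), (3,4)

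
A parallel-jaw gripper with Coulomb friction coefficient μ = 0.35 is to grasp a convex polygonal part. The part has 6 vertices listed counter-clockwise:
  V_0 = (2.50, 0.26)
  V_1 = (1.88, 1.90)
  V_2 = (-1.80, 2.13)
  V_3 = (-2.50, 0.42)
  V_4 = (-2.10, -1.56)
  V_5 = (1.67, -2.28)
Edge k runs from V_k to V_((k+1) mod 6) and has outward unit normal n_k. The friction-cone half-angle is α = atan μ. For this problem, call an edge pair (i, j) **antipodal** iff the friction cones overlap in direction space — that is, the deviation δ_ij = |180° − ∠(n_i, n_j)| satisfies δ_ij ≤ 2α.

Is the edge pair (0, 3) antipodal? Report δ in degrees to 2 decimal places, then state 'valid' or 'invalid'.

δ = 9.29°, valid

α = atan 0.35 = 19.29°;  2α = 38.58°
edge 0: e_0 = (-0.62, +1.64);  n_0 = (+0.9354, +0.3536)
edge 3: e_3 = (+0.40, -1.98);  n_3 = (-0.9802, -0.1980)
∠(n_0, n_3) = 170.71°
δ = |180° − 170.71°| = 9.29°
9.29° ≤ 2α = 38.58°  →  valid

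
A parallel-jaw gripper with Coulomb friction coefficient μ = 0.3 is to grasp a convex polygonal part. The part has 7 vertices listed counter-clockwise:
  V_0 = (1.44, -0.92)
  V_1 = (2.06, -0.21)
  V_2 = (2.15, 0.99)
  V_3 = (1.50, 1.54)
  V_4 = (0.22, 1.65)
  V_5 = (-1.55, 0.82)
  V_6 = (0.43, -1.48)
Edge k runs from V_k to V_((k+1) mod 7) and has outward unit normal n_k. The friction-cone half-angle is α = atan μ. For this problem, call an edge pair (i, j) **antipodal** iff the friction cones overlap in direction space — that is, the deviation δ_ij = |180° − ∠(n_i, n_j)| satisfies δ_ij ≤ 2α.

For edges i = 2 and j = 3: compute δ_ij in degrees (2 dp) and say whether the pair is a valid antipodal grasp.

α = atan 0.3 = 16.70°;  2α = 33.40°
edge 2: e_2 = (-0.65, +0.55);  n_2 = (+0.6459, +0.7634)
edge 3: e_3 = (-1.28, +0.11);  n_3 = (+0.0856, +0.9963)
∠(n_2, n_3) = 35.32°
δ = |180° − 35.32°| = 144.68°
144.68° > 2α = 33.40°  →  invalid

δ = 144.68°, invalid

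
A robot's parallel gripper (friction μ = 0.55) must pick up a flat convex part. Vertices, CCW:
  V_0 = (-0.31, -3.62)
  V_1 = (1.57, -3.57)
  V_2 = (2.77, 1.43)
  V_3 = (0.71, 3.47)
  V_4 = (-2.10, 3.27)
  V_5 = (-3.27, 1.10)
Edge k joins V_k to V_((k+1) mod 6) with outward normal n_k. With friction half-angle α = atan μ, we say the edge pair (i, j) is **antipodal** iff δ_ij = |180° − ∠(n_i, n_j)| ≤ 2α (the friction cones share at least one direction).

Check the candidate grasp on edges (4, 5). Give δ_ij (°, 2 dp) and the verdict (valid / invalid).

δ = 119.58°, invalid

α = atan 0.55 = 28.81°;  2α = 57.62°
edge 4: e_4 = (-1.17, -2.17);  n_4 = (-0.8802, +0.4746)
edge 5: e_5 = (+2.96, -4.72);  n_5 = (-0.8472, -0.5313)
∠(n_4, n_5) = 60.42°
δ = |180° − 60.42°| = 119.58°
119.58° > 2α = 57.62°  →  invalid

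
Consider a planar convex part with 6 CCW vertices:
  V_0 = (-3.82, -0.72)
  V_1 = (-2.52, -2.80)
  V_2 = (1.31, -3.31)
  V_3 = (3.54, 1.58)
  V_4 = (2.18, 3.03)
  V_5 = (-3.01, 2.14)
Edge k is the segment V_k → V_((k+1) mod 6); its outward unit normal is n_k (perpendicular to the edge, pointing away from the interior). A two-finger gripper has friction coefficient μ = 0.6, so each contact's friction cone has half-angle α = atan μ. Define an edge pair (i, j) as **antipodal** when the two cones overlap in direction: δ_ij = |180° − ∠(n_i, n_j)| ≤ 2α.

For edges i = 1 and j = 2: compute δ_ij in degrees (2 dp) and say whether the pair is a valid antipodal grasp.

α = atan 0.6 = 30.96°;  2α = 61.93°
edge 1: e_1 = (+3.83, -0.51);  n_1 = (-0.1320, -0.9913)
edge 2: e_2 = (+2.23, +4.89);  n_2 = (+0.9099, -0.4149)
∠(n_1, n_2) = 73.07°
δ = |180° − 73.07°| = 106.93°
106.93° > 2α = 61.93°  →  invalid

δ = 106.93°, invalid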